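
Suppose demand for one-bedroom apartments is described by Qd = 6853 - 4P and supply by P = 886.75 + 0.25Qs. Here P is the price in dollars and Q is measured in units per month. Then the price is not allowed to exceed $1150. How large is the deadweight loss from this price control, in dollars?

90000

Rearranging supply gives Qs = 4P - 3547. Without the control the market clears where 6853 - 4P = 4P - 3547, i.e. P* = 1300 and Q* = 1653.
Since 1150 < 1300, the ceiling is binding.
At P = 1150: Qd = 6853 - 4·1150 = 2253 and Qs = 4·1150 - 3547 = 1053.
Quantity traded falls to 1053. At Q = 1053 the demand price is (6853 - 1053)/4 = 1450 and the supply price is (3547 + 1053)/4 = 1150.
Deadweight loss = ½ · (1450 - 1150) · (1653 - 1053) = ½ · 300 · 600 = 90000.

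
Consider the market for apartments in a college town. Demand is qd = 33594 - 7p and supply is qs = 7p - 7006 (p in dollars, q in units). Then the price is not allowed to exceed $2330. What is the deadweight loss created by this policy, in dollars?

2274300

Without the control the market clears where 33594 - 7p = 7p - 7006, i.e. p* = 2900 and q* = 13294.
Since 2330 < 2900, the ceiling is binding.
At p = 2330: qd = 33594 - 7·2330 = 17284 and qs = 7·2330 - 7006 = 9304.
Quantity traded falls to 9304. At q = 9304 the demand price is (33594 - 9304)/7 = 3470 and the supply price is (7006 + 9304)/7 = 2330.
Deadweight loss = ½ · (3470 - 2330) · (13294 - 9304) = ½ · 1140 · 3990 = 2274300.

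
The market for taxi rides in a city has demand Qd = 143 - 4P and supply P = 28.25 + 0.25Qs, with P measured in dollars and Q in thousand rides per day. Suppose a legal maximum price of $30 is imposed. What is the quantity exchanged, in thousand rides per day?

7

Rearranging supply gives Qs = 4P - 113. Equilibrium: 143 - 4P = 4P - 113, so 256 = 8P and P* = 32, Q* = 15.
The ceiling of 30 is below the equilibrium price 32, so it binds.
At P = 30: Qd = 143 - 4·30 = 23 and Qs = 4·30 - 113 = 7.
The quantity actually transacted is the short side, supply: 7.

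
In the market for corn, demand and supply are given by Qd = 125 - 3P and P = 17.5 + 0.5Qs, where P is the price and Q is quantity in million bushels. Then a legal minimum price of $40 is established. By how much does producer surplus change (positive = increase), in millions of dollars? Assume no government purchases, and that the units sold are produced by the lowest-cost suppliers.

Rearranging supply gives Qs = 2P - 35. Setting quantity demanded equal to quantity supplied, 125 - 3P = 2P - 35, gives P* = 32 and Q* = 29.
Because the floor (40) lies above the market-clearing price, it is binding.
At P = 40: Qd = 125 - 3·40 = 5 and Qs = 2·40 - 35 = 45.
Producer surplus without the control is ½ · (32 - 17.5) · 29 = 210.25.
With the floor, 5 units are sold at 40. The supply price at Q = 5 is 20, so PS = ½ · [(40 - 17.5) + (40 - 20)] · 5 = 106.25.
Change in producer surplus = 106.25 - 210.25 = -104.

-104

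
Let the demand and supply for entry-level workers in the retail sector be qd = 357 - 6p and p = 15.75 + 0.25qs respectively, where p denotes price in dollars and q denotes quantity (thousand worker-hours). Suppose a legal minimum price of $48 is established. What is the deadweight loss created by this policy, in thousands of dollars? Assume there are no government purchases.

270

Rearranging supply gives qs = 4p - 63. Setting quantity demanded equal to quantity supplied, 357 - 6p = 4p - 63, gives p* = 42 and q* = 105.
Since 48 > 42, the floor is binding.
At p = 48: qd = 357 - 6·48 = 69 and qs = 4·48 - 63 = 129.
Quantity traded falls to 69. At q = 69 the demand price is (357 - 69)/6 = 48 and the supply price is (63 + 69)/4 = 33.
Deadweight loss = ½ · (48 - 33) · (105 - 69) = ½ · 15 · 36 = 270.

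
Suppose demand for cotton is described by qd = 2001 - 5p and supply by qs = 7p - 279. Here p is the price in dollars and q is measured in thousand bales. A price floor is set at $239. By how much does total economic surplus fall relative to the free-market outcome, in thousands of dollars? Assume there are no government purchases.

Equilibrium: 2001 - 5p = 7p - 279, so 2280 = 12p and p* = 190, q* = 1051.
The floor of 239 is above the equilibrium price 190, so it binds.
At p = 239: qd = 2001 - 5·239 = 806 and qs = 7·239 - 279 = 1394.
Quantity traded falls to 806. At q = 806 the demand price is (2001 - 806)/5 = 239 and the supply price is (279 + 806)/7 = 155.
Deadweight loss = ½ · (239 - 155) · (1051 - 806) = ½ · 84 · 245 = 10290.

10290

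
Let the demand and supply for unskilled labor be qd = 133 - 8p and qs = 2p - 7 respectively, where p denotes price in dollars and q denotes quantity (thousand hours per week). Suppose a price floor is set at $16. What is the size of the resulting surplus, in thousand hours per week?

20

Equilibrium: 133 - 8p = 2p - 7, so 140 = 10p and p* = 14, q* = 21.
Because the floor (16) lies above the market-clearing price, it is binding.
At p = 16: qd = 133 - 8·16 = 5 and qs = 2·16 - 7 = 25.
Surplus = qs - qd = 25 - 5 = 20.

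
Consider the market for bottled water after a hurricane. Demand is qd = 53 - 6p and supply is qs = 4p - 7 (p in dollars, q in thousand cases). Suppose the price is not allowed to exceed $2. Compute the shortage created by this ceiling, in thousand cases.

40

Equilibrium: 53 - 6p = 4p - 7, so 60 = 10p and p* = 6, q* = 17.
Because the ceiling (2) lies below the market-clearing price, it is binding.
At p = 2: qd = 53 - 6·2 = 41 and qs = 4·2 - 7 = 1.
Shortage = qd - qs = 41 - 1 = 40.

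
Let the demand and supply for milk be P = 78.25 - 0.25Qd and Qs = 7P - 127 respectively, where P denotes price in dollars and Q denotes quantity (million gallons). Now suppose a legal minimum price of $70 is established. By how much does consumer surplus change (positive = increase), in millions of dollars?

Rearranging demand gives Qd = 313 - 4P. In a free market, 313 - 4P = 7P - 127 gives the equilibrium P* = 40, Q* = 153.
Since 70 > 40, the floor is binding.
At P = 70: Qd = 313 - 4·70 = 33 and Qs = 7·70 - 127 = 363.
Consumer surplus without the control is ½ · (78.25 - 40) · 153 = 2926.125.
With the floor, consumers buy 33 units at 70, so CS = ½ · (78.25 - 70) · 33 = 136.125.
Change in consumer surplus = 136.125 - 2926.125 = -2790.

-2790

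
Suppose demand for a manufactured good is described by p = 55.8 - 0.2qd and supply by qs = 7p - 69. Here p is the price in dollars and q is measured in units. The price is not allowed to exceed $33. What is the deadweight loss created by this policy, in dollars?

Rearranging demand gives qd = 279 - 5p. In a free market, 279 - 5p = 7p - 69 gives the equilibrium p* = 29, q* = 134.
The ceiling of 33 is above the equilibrium price 29, so it is not binding; the market clears at p* = 29, q* = 134.
Since the control does not bind, no trades are prevented and deadweight loss is zero.

0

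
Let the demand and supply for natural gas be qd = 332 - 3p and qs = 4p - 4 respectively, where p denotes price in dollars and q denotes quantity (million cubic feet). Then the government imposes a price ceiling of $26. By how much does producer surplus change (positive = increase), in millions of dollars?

-3168

Without the control the market clears where 332 - 3p = 4p - 4, i.e. p* = 48 and q* = 188.
The ceiling of 26 is below the equilibrium price 48, so it binds.
At p = 26: qd = 332 - 3·26 = 254 and qs = 4·26 - 4 = 100.
Producer surplus without the control is ½ · (48 - 1) · 188 = 4418.
With the ceiling, producers sell 100 units at 26, so PS = ½ · (26 - 1) · 100 = 1250.
Change in producer surplus = 1250 - 4418 = -3168.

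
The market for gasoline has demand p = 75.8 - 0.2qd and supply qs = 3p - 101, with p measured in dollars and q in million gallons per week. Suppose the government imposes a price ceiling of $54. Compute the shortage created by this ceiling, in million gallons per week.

48

Rearranging demand gives qd = 379 - 5p. Setting quantity demanded equal to quantity supplied, 379 - 5p = 3p - 101, gives p* = 60 and q* = 79.
The ceiling of 54 is below the equilibrium price 60, so it binds.
At p = 54: qd = 379 - 5·54 = 109 and qs = 3·54 - 101 = 61.
Shortage = qd - qs = 109 - 61 = 48.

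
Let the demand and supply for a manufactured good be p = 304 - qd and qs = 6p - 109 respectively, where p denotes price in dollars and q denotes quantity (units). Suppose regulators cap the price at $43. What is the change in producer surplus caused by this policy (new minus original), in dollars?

Rearranging demand gives qd = 304 - p. Setting quantity demanded equal to quantity supplied, 304 - p = 6p - 109, gives p* = 59 and q* = 245.
The ceiling of 43 is below the equilibrium price 59, so it binds.
At p = 43: qd = 304 - 43 = 261 and qs = 6·43 - 109 = 149.
Producer surplus without the control is ½ · (59 - 109/6) · 245 = 60025/12.
With the ceiling, producers sell 149 units at 43, so PS = ½ · (43 - 109/6) · 149 = 22201/12.
Change in producer surplus = 22201/12 - 60025/12 = -3152.

-3152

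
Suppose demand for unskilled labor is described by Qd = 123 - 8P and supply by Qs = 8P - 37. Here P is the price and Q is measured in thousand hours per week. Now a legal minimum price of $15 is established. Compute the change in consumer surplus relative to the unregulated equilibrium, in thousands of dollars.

Without the control the market clears where 123 - 8P = 8P - 37, i.e. P* = 10 and Q* = 43.
The floor of 15 is above the equilibrium price 10, so it binds.
At P = 15: Qd = 123 - 8·15 = 3 and Qs = 8·15 - 37 = 83.
Consumer surplus without the control is ½ · (15.375 - 10) · 43 = 115.5625.
With the floor, consumers buy 3 units at 15, so CS = ½ · (15.375 - 15) · 3 = 0.5625.
Change in consumer surplus = 0.5625 - 115.5625 = -115.

-115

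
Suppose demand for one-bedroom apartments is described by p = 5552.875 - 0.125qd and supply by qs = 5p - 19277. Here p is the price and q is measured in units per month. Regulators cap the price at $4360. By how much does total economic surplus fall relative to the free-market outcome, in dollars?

Rearranging demand gives qd = 44423 - 8p. In a free market, 44423 - 8p = 5p - 19277 gives the equilibrium p* = 4900, q* = 5223.
Since 4360 < 4900, the ceiling is binding.
At p = 4360: qd = 44423 - 8·4360 = 9543 and qs = 5·4360 - 19277 = 2523.
Quantity traded falls to 2523. At q = 2523 the demand price is (44423 - 2523)/8 = 5237.5 and the supply price is (19277 + 2523)/5 = 4360.
Deadweight loss = ½ · (5237.5 - 4360) · (5223 - 2523) = ½ · 877.5 · 2700 = 1184625.

1184625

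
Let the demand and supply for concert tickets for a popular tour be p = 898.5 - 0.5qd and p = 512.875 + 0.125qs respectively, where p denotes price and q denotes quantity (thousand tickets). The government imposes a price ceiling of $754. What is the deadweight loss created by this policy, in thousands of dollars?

Rearranging demand gives qd = 1797 - 2p; rearranging supply gives qs = 8p - 4103. Without the control the market clears where 1797 - 2p = 8p - 4103, i.e. p* = 590 and q* = 617.
Since 754 is above p* = 590, the ceiling does not bind and the free-market outcome prevails.
Since the control does not bind, no trades are prevented and deadweight loss is zero.

0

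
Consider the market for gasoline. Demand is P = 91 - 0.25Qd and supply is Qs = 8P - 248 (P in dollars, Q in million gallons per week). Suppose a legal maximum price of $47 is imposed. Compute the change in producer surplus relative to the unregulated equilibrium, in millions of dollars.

Rearranging demand gives Qd = 364 - 4P. Equilibrium: 364 - 4P = 8P - 248, so 612 = 12P and P* = 51, Q* = 160.
Since 47 < 51, the ceiling is binding.
At P = 47: Qd = 364 - 4·47 = 176 and Qs = 8·47 - 248 = 128.
Producer surplus without the control is ½ · (51 - 31) · 160 = 1600.
With the ceiling, producers sell 128 units at 47, so PS = ½ · (47 - 31) · 128 = 1024.
Change in producer surplus = 1024 - 1600 = -576.

-576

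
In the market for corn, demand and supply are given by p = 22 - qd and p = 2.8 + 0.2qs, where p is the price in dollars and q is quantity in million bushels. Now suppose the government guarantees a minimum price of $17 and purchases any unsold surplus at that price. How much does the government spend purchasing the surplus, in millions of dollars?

1122

Rearranging demand gives qd = 22 - p; rearranging supply gives qs = 5p - 14. Without the control the market clears where 22 - p = 5p - 14, i.e. p* = 6 and q* = 16.
Since 17 > 6, the floor is binding.
At p = 17: qd = 22 - 17 = 5 and qs = 5·17 - 14 = 71.
Surplus = qs - qd = 66.
Government expenditure = surplus × support price = 66 × 17 = 1122.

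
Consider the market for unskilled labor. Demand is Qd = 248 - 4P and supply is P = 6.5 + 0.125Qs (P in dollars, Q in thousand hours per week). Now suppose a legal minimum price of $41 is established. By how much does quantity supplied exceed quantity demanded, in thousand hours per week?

Rearranging supply gives Qs = 8P - 52. Equilibrium: 248 - 4P = 8P - 52, so 300 = 12P and P* = 25, Q* = 148.
The floor of 41 is above the equilibrium price 25, so it binds.
At P = 41: Qd = 248 - 4·41 = 84 and Qs = 8·41 - 52 = 276.
Surplus = Qs - Qd = 276 - 84 = 192.

192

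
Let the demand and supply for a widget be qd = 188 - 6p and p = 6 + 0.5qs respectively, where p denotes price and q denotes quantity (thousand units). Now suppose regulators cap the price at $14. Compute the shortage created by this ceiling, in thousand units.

88

Rearranging supply gives qs = 2p - 12. Setting quantity demanded equal to quantity supplied, 188 - 6p = 2p - 12, gives p* = 25 and q* = 38.
Because the ceiling (14) lies below the market-clearing price, it is binding.
At p = 14: qd = 188 - 6·14 = 104 and qs = 2·14 - 12 = 16.
Shortage = qd - qs = 104 - 16 = 88.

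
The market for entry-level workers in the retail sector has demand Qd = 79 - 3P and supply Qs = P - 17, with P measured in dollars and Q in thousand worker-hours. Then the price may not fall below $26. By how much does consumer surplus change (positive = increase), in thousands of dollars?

-8

Without the control the market clears where 79 - 3P = P - 17, i.e. P* = 24 and Q* = 7.
Since 26 > 24, the floor is binding.
At P = 26: Qd = 79 - 3·26 = 1 and Qs = 26 - 17 = 9.
Consumer surplus without the control is ½ · (79/3 - 24) · 7 = 49/6.
With the floor, consumers buy 1 units at 26, so CS = ½ · (79/3 - 26) · 1 = 1/6.
Change in consumer surplus = 1/6 - 49/6 = -8.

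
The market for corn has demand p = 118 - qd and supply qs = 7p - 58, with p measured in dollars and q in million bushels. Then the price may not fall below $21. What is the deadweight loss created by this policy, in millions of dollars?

0

Rearranging demand gives qd = 118 - p. Setting quantity demanded equal to quantity supplied, 118 - p = 7p - 58, gives p* = 22 and q* = 96.
Since 21 is below p* = 22, the floor does not bind and the free-market outcome prevails.
Since the control does not bind, no trades are prevented and deadweight loss is zero.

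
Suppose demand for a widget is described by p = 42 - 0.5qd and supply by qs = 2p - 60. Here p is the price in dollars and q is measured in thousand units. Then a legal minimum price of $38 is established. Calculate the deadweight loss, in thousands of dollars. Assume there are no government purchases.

8

Rearranging demand gives qd = 84 - 2p. Without the control the market clears where 84 - 2p = 2p - 60, i.e. p* = 36 and q* = 12.
The floor of 38 is above the equilibrium price 36, so it binds.
At p = 38: qd = 84 - 2·38 = 8 and qs = 2·38 - 60 = 16.
Quantity traded falls to 8. At q = 8 the demand price is (84 - 8)/2 = 38 and the supply price is (60 + 8)/2 = 34.
Deadweight loss = ½ · (38 - 34) · (12 - 8) = ½ · 4 · 4 = 8.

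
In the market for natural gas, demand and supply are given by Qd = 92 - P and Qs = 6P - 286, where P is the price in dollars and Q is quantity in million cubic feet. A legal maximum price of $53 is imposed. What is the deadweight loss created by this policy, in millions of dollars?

In a free market, 92 - P = 6P - 286 gives the equilibrium P* = 54, Q* = 38.
Because the ceiling (53) lies below the market-clearing price, it is binding.
At P = 53: Qd = 92 - 53 = 39 and Qs = 6·53 - 286 = 32.
Quantity traded falls to 32. At Q = 32 the demand price is 92 - 32 = 60 and the supply price is (286 + 32)/6 = 53.
Deadweight loss = ½ · (60 - 53) · (38 - 32) = ½ · 7 · 6 = 21.

21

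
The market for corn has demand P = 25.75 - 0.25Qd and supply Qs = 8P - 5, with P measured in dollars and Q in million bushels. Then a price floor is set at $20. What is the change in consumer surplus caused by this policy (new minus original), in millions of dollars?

-495

Rearranging demand gives Qd = 103 - 4P. Equilibrium: 103 - 4P = 8P - 5, so 108 = 12P and P* = 9, Q* = 67.
The floor of 20 is above the equilibrium price 9, so it binds.
At P = 20: Qd = 103 - 4·20 = 23 and Qs = 8·20 - 5 = 155.
Consumer surplus without the control is ½ · (25.75 - 9) · 67 = 561.125.
With the floor, consumers buy 23 units at 20, so CS = ½ · (25.75 - 20) · 23 = 66.125.
Change in consumer surplus = 66.125 - 561.125 = -495.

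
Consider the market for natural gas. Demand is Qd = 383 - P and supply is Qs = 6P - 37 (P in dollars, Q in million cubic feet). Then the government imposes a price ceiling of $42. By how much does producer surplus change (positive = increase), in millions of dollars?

In a free market, 383 - P = 6P - 37 gives the equilibrium P* = 60, Q* = 323.
Because the ceiling (42) lies below the market-clearing price, it is binding.
At P = 42: Qd = 383 - 42 = 341 and Qs = 6·42 - 37 = 215.
Producer surplus without the control is ½ · (60 - 37/6) · 323 = 104329/12.
With the ceiling, producers sell 215 units at 42, so PS = ½ · (42 - 37/6) · 215 = 46225/12.
Change in producer surplus = 46225/12 - 104329/12 = -4842.

-4842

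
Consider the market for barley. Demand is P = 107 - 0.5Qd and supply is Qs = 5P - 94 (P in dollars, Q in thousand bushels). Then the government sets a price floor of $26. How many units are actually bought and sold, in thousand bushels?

Rearranging demand gives Qd = 214 - 2P. Setting quantity demanded equal to quantity supplied, 214 - 2P = 5P - 94, gives P* = 44 and Q* = 126.
The floor of 26 is below the equilibrium price 44, so it is not binding; the market clears at P* = 44, Q* = 126.

126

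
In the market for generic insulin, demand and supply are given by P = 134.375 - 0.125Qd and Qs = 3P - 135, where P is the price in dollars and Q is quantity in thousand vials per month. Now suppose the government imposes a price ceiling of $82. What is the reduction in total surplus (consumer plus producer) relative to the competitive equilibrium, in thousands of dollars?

1617

Rearranging demand gives Qd = 1075 - 8P. In a free market, 1075 - 8P = 3P - 135 gives the equilibrium P* = 110, Q* = 195.
Because the ceiling (82) lies below the market-clearing price, it is binding.
At P = 82: Qd = 1075 - 8·82 = 419 and Qs = 3·82 - 135 = 111.
Quantity traded falls to 111. At Q = 111 the demand price is (1075 - 111)/8 = 120.5 and the supply price is (135 + 111)/3 = 82.
Deadweight loss = ½ · (120.5 - 82) · (195 - 111) = ½ · 38.5 · 84 = 1617.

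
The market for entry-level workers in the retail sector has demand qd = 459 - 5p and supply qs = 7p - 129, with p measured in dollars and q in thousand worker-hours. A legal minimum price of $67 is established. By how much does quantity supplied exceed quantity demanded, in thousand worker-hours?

In a free market, 459 - 5p = 7p - 129 gives the equilibrium p* = 49, q* = 214.
Because the floor (67) lies above the market-clearing price, it is binding.
At p = 67: qd = 459 - 5·67 = 124 and qs = 7·67 - 129 = 340.
Surplus = qs - qd = 340 - 124 = 216.

216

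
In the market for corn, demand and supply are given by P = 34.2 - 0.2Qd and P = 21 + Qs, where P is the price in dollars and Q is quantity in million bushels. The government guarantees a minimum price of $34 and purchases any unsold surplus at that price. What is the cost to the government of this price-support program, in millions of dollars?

Rearranging demand gives Qd = 171 - 5P; rearranging supply gives Qs = P - 21. Without the control the market clears where 171 - 5P = P - 21, i.e. P* = 32 and Q* = 11.
Since 34 > 32, the floor is binding.
At P = 34: Qd = 171 - 5·34 = 1 and Qs = 34 - 21 = 13.
Surplus = Qs - Qd = 12.
Government expenditure = surplus × support price = 12 × 34 = 408.

408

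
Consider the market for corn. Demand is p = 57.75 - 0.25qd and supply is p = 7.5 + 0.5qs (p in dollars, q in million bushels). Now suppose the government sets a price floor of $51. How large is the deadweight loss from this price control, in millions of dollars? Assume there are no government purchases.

Rearranging demand gives qd = 231 - 4p; rearranging supply gives qs = 2p - 15. In a free market, 231 - 4p = 2p - 15 gives the equilibrium p* = 41, q* = 67.
Because the floor (51) lies above the market-clearing price, it is binding.
At p = 51: qd = 231 - 4·51 = 27 and qs = 2·51 - 15 = 87.
Quantity traded falls to 27. At q = 27 the demand price is (231 - 27)/4 = 51 and the supply price is (15 + 27)/2 = 21.
Deadweight loss = ½ · (51 - 21) · (67 - 27) = ½ · 30 · 40 = 600.

600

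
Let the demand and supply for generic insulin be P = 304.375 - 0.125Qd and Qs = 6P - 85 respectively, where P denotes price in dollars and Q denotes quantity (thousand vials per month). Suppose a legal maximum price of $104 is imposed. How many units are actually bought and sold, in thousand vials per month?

Rearranging demand gives Qd = 2435 - 8P. Setting quantity demanded equal to quantity supplied, 2435 - 8P = 6P - 85, gives P* = 180 and Q* = 995.
Since 104 < 180, the ceiling is binding.
At P = 104: Qd = 2435 - 8·104 = 1603 and Qs = 6·104 - 85 = 539.
The quantity actually transacted is the short side, supply: 539.

539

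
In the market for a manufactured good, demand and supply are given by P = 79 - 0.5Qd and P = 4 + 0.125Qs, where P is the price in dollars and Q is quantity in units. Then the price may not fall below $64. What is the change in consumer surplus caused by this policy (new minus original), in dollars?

Rearranging demand gives Qd = 158 - 2P; rearranging supply gives Qs = 8P - 32. In a free market, 158 - 2P = 8P - 32 gives the equilibrium P* = 19, Q* = 120.
Because the floor (64) lies above the market-clearing price, it is binding.
At P = 64: Qd = 158 - 2·64 = 30 and Qs = 8·64 - 32 = 480.
Consumer surplus without the control is ½ · (79 - 19) · 120 = 3600.
With the floor, consumers buy 30 units at 64, so CS = ½ · (79 - 64) · 30 = 225.
Change in consumer surplus = 225 - 3600 = -3375.

-3375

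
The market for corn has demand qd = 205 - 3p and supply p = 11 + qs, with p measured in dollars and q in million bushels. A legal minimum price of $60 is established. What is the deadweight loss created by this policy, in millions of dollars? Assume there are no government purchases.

216

Rearranging supply gives qs = p - 11. In a free market, 205 - 3p = p - 11 gives the equilibrium p* = 54, q* = 43.
Because the floor (60) lies above the market-clearing price, it is binding.
At p = 60: qd = 205 - 3·60 = 25 and qs = 60 - 11 = 49.
Quantity traded falls to 25. At q = 25 the demand price is (205 - 25)/3 = 60 and the supply price is 11 + 25 = 36.
Deadweight loss = ½ · (60 - 36) · (43 - 25) = ½ · 24 · 18 = 216.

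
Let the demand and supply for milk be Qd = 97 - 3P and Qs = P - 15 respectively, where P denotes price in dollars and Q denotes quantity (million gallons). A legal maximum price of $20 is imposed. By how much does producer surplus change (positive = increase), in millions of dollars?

Equilibrium: 97 - 3P = P - 15, so 112 = 4P and P* = 28, Q* = 13.
Because the ceiling (20) lies below the market-clearing price, it is binding.
At P = 20: Qd = 97 - 3·20 = 37 and Qs = 20 - 15 = 5.
Producer surplus without the control is ½ · (28 - 15) · 13 = 84.5.
With the ceiling, producers sell 5 units at 20, so PS = ½ · (20 - 15) · 5 = 12.5.
Change in producer surplus = 12.5 - 84.5 = -72.

-72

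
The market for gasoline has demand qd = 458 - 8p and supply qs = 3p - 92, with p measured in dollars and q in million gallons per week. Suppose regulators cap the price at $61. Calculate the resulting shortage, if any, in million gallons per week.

Equilibrium: 458 - 8p = 3p - 92, so 550 = 11p and p* = 50, q* = 58.
The ceiling of 61 is above the equilibrium price 50, so it is not binding; the market clears at p* = 50, q* = 58.
Since the control does not bind, there is no shortage.

0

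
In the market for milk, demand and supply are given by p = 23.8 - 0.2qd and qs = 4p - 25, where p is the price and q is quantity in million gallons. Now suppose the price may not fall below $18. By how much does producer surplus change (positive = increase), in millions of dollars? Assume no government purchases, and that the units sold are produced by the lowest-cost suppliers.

Rearranging demand gives qd = 119 - 5p. Without the control the market clears where 119 - 5p = 4p - 25, i.e. p* = 16 and q* = 39.
Because the floor (18) lies above the market-clearing price, it is binding.
At p = 18: qd = 119 - 5·18 = 29 and qs = 4·18 - 25 = 47.
Producer surplus without the control is ½ · (16 - 6.25) · 39 = 190.125.
With the floor, 29 units are sold at 18. The supply price at q = 29 is 13.5, so PS = ½ · [(18 - 6.25) + (18 - 13.5)] · 29 = 235.625.
Change in producer surplus = 235.625 - 190.125 = 45.5.

45.5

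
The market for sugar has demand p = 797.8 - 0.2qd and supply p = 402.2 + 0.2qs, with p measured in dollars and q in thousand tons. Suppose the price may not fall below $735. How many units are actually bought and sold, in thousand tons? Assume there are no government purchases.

Rearranging demand gives qd = 3989 - 5p; rearranging supply gives qs = 5p - 2011. In a free market, 3989 - 5p = 5p - 2011 gives the equilibrium p* = 600, q* = 989.
Because the floor (735) lies above the market-clearing price, it is binding.
At p = 735: qd = 3989 - 5·735 = 314 and qs = 5·735 - 2011 = 1664.
The quantity actually transacted is the short side, demand: 314.

314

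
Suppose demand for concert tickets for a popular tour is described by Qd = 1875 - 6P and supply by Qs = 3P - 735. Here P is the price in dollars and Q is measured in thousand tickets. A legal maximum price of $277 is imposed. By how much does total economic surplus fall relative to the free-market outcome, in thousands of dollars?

380.25

Equilibrium: 1875 - 6P = 3P - 735, so 2610 = 9P and P* = 290, Q* = 135.
The ceiling of 277 is below the equilibrium price 290, so it binds.
At P = 277: Qd = 1875 - 6·277 = 213 and Qs = 3·277 - 735 = 96.
Quantity traded falls to 96. At Q = 96 the demand price is (1875 - 96)/6 = 296.5 and the supply price is (735 + 96)/3 = 277.
Deadweight loss = ½ · (296.5 - 277) · (135 - 96) = ½ · 19.5 · 39 = 380.25.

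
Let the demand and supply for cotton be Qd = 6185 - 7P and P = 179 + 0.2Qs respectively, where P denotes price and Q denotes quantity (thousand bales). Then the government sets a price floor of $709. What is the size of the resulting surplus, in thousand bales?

1428

Rearranging supply gives Qs = 5P - 895. Equilibrium: 6185 - 7P = 5P - 895, so 7080 = 12P and P* = 590, Q* = 2055.
The floor of 709 is above the equilibrium price 590, so it binds.
At P = 709: Qd = 6185 - 7·709 = 1222 and Qs = 5·709 - 895 = 2650.
Surplus = Qs - Qd = 2650 - 1222 = 1428.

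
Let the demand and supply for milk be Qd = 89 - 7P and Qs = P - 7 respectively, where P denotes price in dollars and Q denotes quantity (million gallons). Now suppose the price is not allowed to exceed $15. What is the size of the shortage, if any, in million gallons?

0

Setting quantity demanded equal to quantity supplied, 89 - 7P = P - 7, gives P* = 12 and Q* = 5.
The ceiling of 15 is above the equilibrium price 12, so it is not binding; the market clears at P* = 12, Q* = 5.
Since the control does not bind, there is no shortage.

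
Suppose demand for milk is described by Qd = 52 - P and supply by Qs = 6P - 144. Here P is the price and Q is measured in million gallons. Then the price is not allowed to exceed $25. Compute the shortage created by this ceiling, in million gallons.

21

In a free market, 52 - P = 6P - 144 gives the equilibrium P* = 28, Q* = 24.
Because the ceiling (25) lies below the market-clearing price, it is binding.
At P = 25: Qd = 52 - 25 = 27 and Qs = 6·25 - 144 = 6.
Shortage = Qd - Qs = 27 - 6 = 21.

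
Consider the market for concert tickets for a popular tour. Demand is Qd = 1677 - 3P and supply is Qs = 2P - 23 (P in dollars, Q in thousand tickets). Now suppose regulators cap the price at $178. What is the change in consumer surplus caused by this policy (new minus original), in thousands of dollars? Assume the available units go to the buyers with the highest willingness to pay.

In a free market, 1677 - 3P = 2P - 23 gives the equilibrium P* = 340, Q* = 657.
Since 178 < 340, the ceiling is binding.
At P = 178: Qd = 1677 - 3·178 = 1143 and Qs = 2·178 - 23 = 333.
Consumer surplus without the control is ½ · (559 - 340) · 657 = 71941.5.
With the ceiling, 333 units are sold at 178 (assume they go to the highest-value buyers). The demand price at Q = 333 is 448, so CS = ½ · [(559 - 178) + (448 - 178)] · 333 = 108391.5.
Change in consumer surplus = 108391.5 - 71941.5 = 36450.

36450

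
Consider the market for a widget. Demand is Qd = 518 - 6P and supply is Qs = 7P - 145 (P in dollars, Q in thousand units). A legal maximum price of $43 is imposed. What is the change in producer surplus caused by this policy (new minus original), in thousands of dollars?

-1472

Setting quantity demanded equal to quantity supplied, 518 - 6P = 7P - 145, gives P* = 51 and Q* = 212.
The ceiling of 43 is below the equilibrium price 51, so it binds.
At P = 43: Qd = 518 - 6·43 = 260 and Qs = 7·43 - 145 = 156.
Producer surplus without the control is ½ · (51 - 145/7) · 212 = 22472/7.
With the ceiling, producers sell 156 units at 43, so PS = ½ · (43 - 145/7) · 156 = 12168/7.
Change in producer surplus = 12168/7 - 22472/7 = -1472.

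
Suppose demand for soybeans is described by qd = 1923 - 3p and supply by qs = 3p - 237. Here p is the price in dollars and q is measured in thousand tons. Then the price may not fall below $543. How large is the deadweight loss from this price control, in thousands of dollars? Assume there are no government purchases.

Without the control the market clears where 1923 - 3p = 3p - 237, i.e. p* = 360 and q* = 843.
The floor of 543 is above the equilibrium price 360, so it binds.
At p = 543: qd = 1923 - 3·543 = 294 and qs = 3·543 - 237 = 1392.
Quantity traded falls to 294. At q = 294 the demand price is (1923 - 294)/3 = 543 and the supply price is (237 + 294)/3 = 177.
Deadweight loss = ½ · (543 - 177) · (843 - 294) = ½ · 366 · 549 = 100467.

100467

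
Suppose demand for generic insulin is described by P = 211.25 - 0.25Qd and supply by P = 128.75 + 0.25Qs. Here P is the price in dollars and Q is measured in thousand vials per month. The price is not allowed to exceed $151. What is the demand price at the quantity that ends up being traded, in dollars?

189

Rearranging demand gives Qd = 845 - 4P; rearranging supply gives Qs = 4P - 515. Equilibrium: 845 - 4P = 4P - 515, so 1360 = 8P and P* = 170, Q* = 165.
Because the ceiling (151) lies below the market-clearing price, it is binding.
At P = 151: Qd = 845 - 4·151 = 241 and Qs = 4·151 - 515 = 89.
Only 89 units reach the market. On the demand curve, the marginal buyer's willingness to pay at Q = 89 is (845 - 89)/4 = 189.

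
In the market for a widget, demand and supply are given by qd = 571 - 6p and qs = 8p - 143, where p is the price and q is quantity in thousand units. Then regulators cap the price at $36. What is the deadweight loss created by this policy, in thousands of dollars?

In a free market, 571 - 6p = 8p - 143 gives the equilibrium p* = 51, q* = 265.
Since 36 < 51, the ceiling is binding.
At p = 36: qd = 571 - 6·36 = 355 and qs = 8·36 - 143 = 145.
Quantity traded falls to 145. At q = 145 the demand price is (571 - 145)/6 = 71 and the supply price is (143 + 145)/8 = 36.
Deadweight loss = ½ · (71 - 36) · (265 - 145) = ½ · 35 · 120 = 2100.

2100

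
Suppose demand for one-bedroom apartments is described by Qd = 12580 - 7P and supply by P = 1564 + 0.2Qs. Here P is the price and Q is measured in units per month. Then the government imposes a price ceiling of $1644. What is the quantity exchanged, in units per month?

400

Rearranging supply gives Qs = 5P - 7820. Without the control the market clears where 12580 - 7P = 5P - 7820, i.e. P* = 1700 and Q* = 680.
Because the ceiling (1644) lies below the market-clearing price, it is binding.
At P = 1644: Qd = 12580 - 7·1644 = 1072 and Qs = 5·1644 - 7820 = 400.
The quantity actually transacted is the short side, supply: 400.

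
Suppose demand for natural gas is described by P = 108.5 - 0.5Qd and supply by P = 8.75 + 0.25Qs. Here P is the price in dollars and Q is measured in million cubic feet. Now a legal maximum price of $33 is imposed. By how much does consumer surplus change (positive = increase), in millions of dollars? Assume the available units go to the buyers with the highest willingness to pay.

Rearranging demand gives Qd = 217 - 2P; rearranging supply gives Qs = 4P - 35. In a free market, 217 - 2P = 4P - 35 gives the equilibrium P* = 42, Q* = 133.
Since 33 < 42, the ceiling is binding.
At P = 33: Qd = 217 - 2·33 = 151 and Qs = 4·33 - 35 = 97.
Consumer surplus without the control is ½ · (108.5 - 42) · 133 = 4422.25.
With the ceiling, 97 units are sold at 33 (assume they go to the highest-value buyers). The demand price at Q = 97 is 60, so CS = ½ · [(108.5 - 33) + (60 - 33)] · 97 = 4971.25.
Change in consumer surplus = 4971.25 - 4422.25 = 549.

549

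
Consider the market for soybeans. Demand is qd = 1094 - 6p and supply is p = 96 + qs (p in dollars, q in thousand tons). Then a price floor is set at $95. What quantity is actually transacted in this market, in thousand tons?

Rearranging supply gives qs = p - 96. Without the control the market clears where 1094 - 6p = p - 96, i.e. p* = 170 and q* = 74.
The floor of 95 is below the equilibrium price 170, so it is not binding; the market clears at p* = 170, q* = 74.

74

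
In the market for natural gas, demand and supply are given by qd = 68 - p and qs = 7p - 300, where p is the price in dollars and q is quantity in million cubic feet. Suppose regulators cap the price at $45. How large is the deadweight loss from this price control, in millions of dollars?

Setting quantity demanded equal to quantity supplied, 68 - p = 7p - 300, gives p* = 46 and q* = 22.
The ceiling of 45 is below the equilibrium price 46, so it binds.
At p = 45: qd = 68 - 45 = 23 and qs = 7·45 - 300 = 15.
Quantity traded falls to 15. At q = 15 the demand price is 68 - 15 = 53 and the supply price is (300 + 15)/7 = 45.
Deadweight loss = ½ · (53 - 45) · (22 - 15) = ½ · 8 · 7 = 28.

28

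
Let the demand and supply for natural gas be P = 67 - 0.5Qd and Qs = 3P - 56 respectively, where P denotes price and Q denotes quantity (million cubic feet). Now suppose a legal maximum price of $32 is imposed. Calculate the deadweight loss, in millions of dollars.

Rearranging demand gives Qd = 134 - 2P. Setting quantity demanded equal to quantity supplied, 134 - 2P = 3P - 56, gives P* = 38 and Q* = 58.
Since 32 < 38, the ceiling is binding.
At P = 32: Qd = 134 - 2·32 = 70 and Qs = 3·32 - 56 = 40.
Quantity traded falls to 40. At Q = 40 the demand price is (134 - 40)/2 = 47 and the supply price is (56 + 40)/3 = 32.
Deadweight loss = ½ · (47 - 32) · (58 - 40) = ½ · 15 · 18 = 135.

135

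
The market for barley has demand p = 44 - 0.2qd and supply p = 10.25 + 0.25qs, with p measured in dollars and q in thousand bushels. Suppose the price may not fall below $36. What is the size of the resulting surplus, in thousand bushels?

63

Rearranging demand gives qd = 220 - 5p; rearranging supply gives qs = 4p - 41. In a free market, 220 - 5p = 4p - 41 gives the equilibrium p* = 29, q* = 75.
Because the floor (36) lies above the market-clearing price, it is binding.
At p = 36: qd = 220 - 5·36 = 40 and qs = 4·36 - 41 = 103.
Surplus = qs - qd = 103 - 40 = 63.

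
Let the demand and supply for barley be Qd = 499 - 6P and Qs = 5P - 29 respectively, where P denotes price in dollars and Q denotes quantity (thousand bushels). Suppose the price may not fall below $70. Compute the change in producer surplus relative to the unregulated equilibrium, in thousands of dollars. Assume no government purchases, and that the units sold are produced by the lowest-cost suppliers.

Equilibrium: 499 - 6P = 5P - 29, so 528 = 11P and P* = 48, Q* = 211.
Since 70 > 48, the floor is binding.
At P = 70: Qd = 499 - 6·70 = 79 and Qs = 5·70 - 29 = 321.
Producer surplus without the control is ½ · (48 - 5.8) · 211 = 4452.1.
With the floor, 79 units are sold at 70. The supply price at Q = 79 is 21.6, so PS = ½ · [(70 - 5.8) + (70 - 21.6)] · 79 = 4447.7.
Change in producer surplus = 4447.7 - 4452.1 = -4.4.

-4.4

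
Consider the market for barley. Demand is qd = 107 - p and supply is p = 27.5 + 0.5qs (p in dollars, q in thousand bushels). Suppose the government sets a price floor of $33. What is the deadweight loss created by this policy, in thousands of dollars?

Rearranging supply gives qs = 2p - 55. Equilibrium: 107 - p = 2p - 55, so 162 = 3p and p* = 54, q* = 53.
Since 33 is below p* = 54, the floor does not bind and the free-market outcome prevails.
Since the control does not bind, no trades are prevented and deadweight loss is zero.

0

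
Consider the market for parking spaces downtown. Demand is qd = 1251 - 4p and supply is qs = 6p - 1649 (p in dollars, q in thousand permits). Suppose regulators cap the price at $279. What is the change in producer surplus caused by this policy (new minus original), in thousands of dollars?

In a free market, 1251 - 4p = 6p - 1649 gives the equilibrium p* = 290, q* = 91.
Because the ceiling (279) lies below the market-clearing price, it is binding.
At p = 279: qd = 1251 - 4·279 = 135 and qs = 6·279 - 1649 = 25.
Producer surplus without the control is ½ · (290 - 1649/6) · 91 = 8281/12.
With the ceiling, producers sell 25 units at 279, so PS = ½ · (279 - 1649/6) · 25 = 625/12.
Change in producer surplus = 625/12 - 8281/12 = -638.

-638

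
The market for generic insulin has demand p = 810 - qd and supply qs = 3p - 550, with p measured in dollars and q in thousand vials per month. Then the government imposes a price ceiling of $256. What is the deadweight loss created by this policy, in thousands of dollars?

Rearranging demand gives qd = 810 - p. Equilibrium: 810 - p = 3p - 550, so 1360 = 4p and p* = 340, q* = 470.
The ceiling of 256 is below the equilibrium price 340, so it binds.
At p = 256: qd = 810 - 256 = 554 and qs = 3·256 - 550 = 218.
Quantity traded falls to 218. At q = 218 the demand price is 810 - 218 = 592 and the supply price is (550 + 218)/3 = 256.
Deadweight loss = ½ · (592 - 256) · (470 - 218) = ½ · 336 · 252 = 42336.

42336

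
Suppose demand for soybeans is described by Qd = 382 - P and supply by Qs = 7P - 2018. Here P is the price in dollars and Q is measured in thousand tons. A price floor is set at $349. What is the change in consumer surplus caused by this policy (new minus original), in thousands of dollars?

-2817.5

Equilibrium: 382 - P = 7P - 2018, so 2400 = 8P and P* = 300, Q* = 82.
Because the floor (349) lies above the market-clearing price, it is binding.
At P = 349: Qd = 382 - 349 = 33 and Qs = 7·349 - 2018 = 425.
Consumer surplus without the control is ½ · (382 - 300) · 82 = 3362.
With the floor, consumers buy 33 units at 349, so CS = ½ · (382 - 349) · 33 = 544.5.
Change in consumer surplus = 544.5 - 3362 = -2817.5.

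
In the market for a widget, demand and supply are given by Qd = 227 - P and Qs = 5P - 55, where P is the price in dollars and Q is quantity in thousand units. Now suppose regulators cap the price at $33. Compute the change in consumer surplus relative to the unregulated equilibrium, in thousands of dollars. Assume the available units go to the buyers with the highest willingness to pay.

-910

Without the control the market clears where 227 - P = 5P - 55, i.e. P* = 47 and Q* = 180.
Because the ceiling (33) lies below the market-clearing price, it is binding.
At P = 33: Qd = 227 - 33 = 194 and Qs = 5·33 - 55 = 110.
Consumer surplus without the control is ½ · (227 - 47) · 180 = 16200.
With the ceiling, 110 units are sold at 33 (assume they go to the highest-value buyers). The demand price at Q = 110 is 117, so CS = ½ · [(227 - 33) + (117 - 33)] · 110 = 15290.
Change in consumer surplus = 15290 - 16200 = -910.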